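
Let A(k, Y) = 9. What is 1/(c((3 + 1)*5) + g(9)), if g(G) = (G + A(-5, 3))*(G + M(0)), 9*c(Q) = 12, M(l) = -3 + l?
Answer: 3/328 ≈ 0.0091463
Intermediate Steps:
c(Q) = 4/3 (c(Q) = (1/9)*12 = 4/3)
g(G) = (-3 + G)*(9 + G) (g(G) = (G + 9)*(G + (-3 + 0)) = (9 + G)*(G - 3) = (9 + G)*(-3 + G) = (-3 + G)*(9 + G))
1/(c((3 + 1)*5) + g(9)) = 1/(4/3 + (-27 + 9**2 + 6*9)) = 1/(4/3 + (-27 + 81 + 54)) = 1/(4/3 + 108) = 1/(328/3) = 3/328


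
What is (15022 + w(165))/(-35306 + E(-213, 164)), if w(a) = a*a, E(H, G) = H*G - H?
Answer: -42247/70025 ≈ -0.60331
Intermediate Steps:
E(H, G) = -H + G*H (E(H, G) = G*H - H = -H + G*H)
w(a) = a²
(15022 + w(165))/(-35306 + E(-213, 164)) = (15022 + 165²)/(-35306 - 213*(-1 + 164)) = (15022 + 27225)/(-35306 - 213*163) = 42247/(-35306 - 34719) = 42247/(-70025) = 42247*(-1/70025) = -42247/70025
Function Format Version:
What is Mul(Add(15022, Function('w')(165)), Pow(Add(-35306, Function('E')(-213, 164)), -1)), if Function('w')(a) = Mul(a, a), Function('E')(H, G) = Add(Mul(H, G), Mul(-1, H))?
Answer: Rational(-42247, 70025) ≈ -0.60331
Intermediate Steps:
Function('E')(H, G) = Add(Mul(-1, H), Mul(G, H)) (Function('E')(H, G) = Add(Mul(G, H), Mul(-1, H)) = Add(Mul(-1, H), Mul(G, H)))
Function('w')(a) = Pow(a, 2)
Mul(Add(15022, Function('w')(165)), Pow(Add(-35306, Function('E')(-213, 164)), -1)) = Mul(Add(15022, Pow(165, 2)), Pow(Add(-35306, Mul(-213, Add(-1, 164))), -1)) = Mul(Add(15022, 27225), Pow(Add(-35306, Mul(-213, 163)), -1)) = Mul(42247, Pow(Add(-35306, -34719), -1)) = Mul(42247, Pow(-70025, -1)) = Mul(42247, Rational(-1, 70025)) = Rational(-42247, 70025)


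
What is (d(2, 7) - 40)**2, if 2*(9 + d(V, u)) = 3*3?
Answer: 7921/4 ≈ 1980.3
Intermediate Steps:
d(V, u) = -9/2 (d(V, u) = -9 + (3*3)/2 = -9 + (1/2)*9 = -9 + 9/2 = -9/2)
(d(2, 7) - 40)**2 = (-9/2 - 40)**2 = (-89/2)**2 = 7921/4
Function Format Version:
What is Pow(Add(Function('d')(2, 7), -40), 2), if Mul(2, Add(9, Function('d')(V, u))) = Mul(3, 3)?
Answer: Rational(7921, 4) ≈ 1980.3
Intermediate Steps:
Function('d')(V, u) = Rational(-9, 2) (Function('d')(V, u) = Add(-9, Mul(Rational(1, 2), Mul(3, 3))) = Add(-9, Mul(Rational(1, 2), 9)) = Add(-9, Rational(9, 2)) = Rational(-9, 2))
Pow(Add(Function('d')(2, 7), -40), 2) = Pow(Add(Rational(-9, 2), -40), 2) = Pow(Rational(-89, 2), 2) = Rational(7921, 4)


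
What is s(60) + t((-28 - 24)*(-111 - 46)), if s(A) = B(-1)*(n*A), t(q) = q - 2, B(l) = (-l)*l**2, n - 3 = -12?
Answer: 7622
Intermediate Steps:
n = -9 (n = 3 - 12 = -9)
B(l) = -l**3
t(q) = -2 + q
s(A) = -9*A (s(A) = (-1*(-1)**3)*(-9*A) = (-1*(-1))*(-9*A) = 1*(-9*A) = -9*A)
s(60) + t((-28 - 24)*(-111 - 46)) = -9*60 + (-2 + (-28 - 24)*(-111 - 46)) = -540 + (-2 - 52*(-157)) = -540 + (-2 + 8164) = -540 + 8162 = 7622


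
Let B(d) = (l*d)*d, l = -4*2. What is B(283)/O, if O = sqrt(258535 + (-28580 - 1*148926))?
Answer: -640712*sqrt(81029)/81029 ≈ -2250.8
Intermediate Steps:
l = -8
B(d) = -8*d**2 (B(d) = (-8*d)*d = -8*d**2)
O = sqrt(81029) (O = sqrt(258535 + (-28580 - 148926)) = sqrt(258535 - 177506) = sqrt(81029) ≈ 284.66)
B(283)/O = (-8*283**2)/(sqrt(81029)) = (-8*80089)*(sqrt(81029)/81029) = -640712*sqrt(81029)/81029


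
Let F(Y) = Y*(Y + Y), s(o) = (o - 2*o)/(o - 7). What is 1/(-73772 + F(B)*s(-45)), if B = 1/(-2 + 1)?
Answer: -26/1918117 ≈ -1.3555e-5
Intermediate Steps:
B = -1 (B = 1/(-1) = -1)
s(o) = -o/(-7 + o) (s(o) = (-o)/(-7 + o) = -o/(-7 + o))
F(Y) = 2*Y² (F(Y) = Y*(2*Y) = 2*Y²)
1/(-73772 + F(B)*s(-45)) = 1/(-73772 + (2*(-1)²)*(-1*(-45)/(-7 - 45))) = 1/(-73772 + (2*1)*(-1*(-45)/(-52))) = 1/(-73772 + 2*(-1*(-45)*(-1/52))) = 1/(-73772 + 2*(-45/52)) = 1/(-73772 - 45/26) = 1/(-1918117/26) = -26/1918117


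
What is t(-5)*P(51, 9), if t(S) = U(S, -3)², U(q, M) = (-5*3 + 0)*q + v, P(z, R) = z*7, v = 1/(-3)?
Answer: 5970944/3 ≈ 1.9903e+6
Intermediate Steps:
v = -⅓ ≈ -0.33333
P(z, R) = 7*z
U(q, M) = -⅓ - 15*q (U(q, M) = (-5*3 + 0)*q - ⅓ = (-15 + 0)*q - ⅓ = -15*q - ⅓ = -⅓ - 15*q)
t(S) = (-⅓ - 15*S)²
t(-5)*P(51, 9) = ((1 + 45*(-5))²/9)*(7*51) = ((1 - 225)²/9)*357 = ((⅑)*(-224)²)*357 = ((⅑)*50176)*357 = (50176/9)*357 = 5970944/3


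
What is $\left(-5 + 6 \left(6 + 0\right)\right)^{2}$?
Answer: $961$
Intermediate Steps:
$\left(-5 + 6 \left(6 + 0\right)\right)^{2} = \left(-5 + 6 \cdot 6\right)^{2} = \left(-5 + 36\right)^{2} = 31^{2} = 961$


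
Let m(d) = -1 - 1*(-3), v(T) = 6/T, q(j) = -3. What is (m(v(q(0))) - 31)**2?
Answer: 841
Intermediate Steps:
m(d) = 2 (m(d) = -1 + 3 = 2)
(m(v(q(0))) - 31)**2 = (2 - 31)**2 = (-29)**2 = 841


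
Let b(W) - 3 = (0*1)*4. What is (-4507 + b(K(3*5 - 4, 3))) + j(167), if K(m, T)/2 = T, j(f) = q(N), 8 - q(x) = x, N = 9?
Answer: -4505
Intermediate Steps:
q(x) = 8 - x
j(f) = -1 (j(f) = 8 - 1*9 = 8 - 9 = -1)
K(m, T) = 2*T
b(W) = 3 (b(W) = 3 + (0*1)*4 = 3 + 0*4 = 3 + 0 = 3)
(-4507 + b(K(3*5 - 4, 3))) + j(167) = (-4507 + 3) - 1 = -4504 - 1 = -4505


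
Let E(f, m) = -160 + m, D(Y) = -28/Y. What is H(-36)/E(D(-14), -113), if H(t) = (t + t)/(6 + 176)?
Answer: 12/8281 ≈ 0.0014491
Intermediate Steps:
H(t) = t/91 (H(t) = (2*t)/182 = (2*t)*(1/182) = t/91)
H(-36)/E(D(-14), -113) = ((1/91)*(-36))/(-160 - 113) = -36/91/(-273) = -36/91*(-1/273) = 12/8281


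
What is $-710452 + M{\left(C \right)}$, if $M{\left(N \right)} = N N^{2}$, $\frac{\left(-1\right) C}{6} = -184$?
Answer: $1344862412$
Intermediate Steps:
$C = 1104$ ($C = \left(-6\right) \left(-184\right) = 1104$)
$M{\left(N \right)} = N^{3}$
$-710452 + M{\left(C \right)} = -710452 + 1104^{3} = -710452 + 1345572864 = 1344862412$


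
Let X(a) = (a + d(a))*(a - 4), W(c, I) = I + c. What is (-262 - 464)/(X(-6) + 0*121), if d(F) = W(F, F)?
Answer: -121/30 ≈ -4.0333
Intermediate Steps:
d(F) = 2*F (d(F) = F + F = 2*F)
X(a) = 3*a*(-4 + a) (X(a) = (a + 2*a)*(a - 4) = (3*a)*(-4 + a) = 3*a*(-4 + a))
(-262 - 464)/(X(-6) + 0*121) = (-262 - 464)/(3*(-6)*(-4 - 6) + 0*121) = -726/(3*(-6)*(-10) + 0) = -726/(180 + 0) = -726/180 = -726*1/180 = -121/30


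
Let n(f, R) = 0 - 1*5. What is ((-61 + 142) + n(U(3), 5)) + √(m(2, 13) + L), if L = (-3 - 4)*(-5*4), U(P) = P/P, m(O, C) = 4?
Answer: 88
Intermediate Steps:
U(P) = 1
L = 140 (L = -7*(-20) = 140)
n(f, R) = -5 (n(f, R) = 0 - 5 = -5)
((-61 + 142) + n(U(3), 5)) + √(m(2, 13) + L) = ((-61 + 142) - 5) + √(4 + 140) = (81 - 5) + √144 = 76 + 12 = 88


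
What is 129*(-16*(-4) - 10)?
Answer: 6966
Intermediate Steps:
129*(-16*(-4) - 10) = 129*(64 - 10) = 129*54 = 6966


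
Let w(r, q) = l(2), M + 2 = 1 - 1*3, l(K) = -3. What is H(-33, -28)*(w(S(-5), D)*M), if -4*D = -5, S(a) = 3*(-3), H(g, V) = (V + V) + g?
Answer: -1068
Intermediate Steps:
H(g, V) = g + 2*V (H(g, V) = 2*V + g = g + 2*V)
S(a) = -9
D = 5/4 (D = -1/4*(-5) = 5/4 ≈ 1.2500)
M = -4 (M = -2 + (1 - 1*3) = -2 + (1 - 3) = -2 - 2 = -4)
w(r, q) = -3
H(-33, -28)*(w(S(-5), D)*M) = (-33 + 2*(-28))*(-3*(-4)) = (-33 - 56)*12 = -89*12 = -1068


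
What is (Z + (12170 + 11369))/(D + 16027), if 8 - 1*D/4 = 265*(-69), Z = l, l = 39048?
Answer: 62587/89199 ≈ 0.70166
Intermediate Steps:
Z = 39048
D = 73172 (D = 32 - 1060*(-69) = 32 - 4*(-18285) = 32 + 73140 = 73172)
(Z + (12170 + 11369))/(D + 16027) = (39048 + (12170 + 11369))/(73172 + 16027) = (39048 + 23539)/89199 = 62587*(1/89199) = 62587/89199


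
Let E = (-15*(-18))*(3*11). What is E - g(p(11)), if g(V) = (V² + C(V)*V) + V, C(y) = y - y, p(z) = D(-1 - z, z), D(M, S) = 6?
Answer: 8868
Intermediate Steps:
p(z) = 6
C(y) = 0
E = 8910 (E = 270*33 = 8910)
g(V) = V + V² (g(V) = (V² + 0*V) + V = (V² + 0) + V = V² + V = V + V²)
E - g(p(11)) = 8910 - 6*(1 + 6) = 8910 - 6*7 = 8910 - 1*42 = 8910 - 42 = 8868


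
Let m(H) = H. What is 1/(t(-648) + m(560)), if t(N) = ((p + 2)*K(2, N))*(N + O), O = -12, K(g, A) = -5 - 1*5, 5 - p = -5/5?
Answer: 1/53360 ≈ 1.8741e-5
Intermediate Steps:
p = 6 (p = 5 - (-5)/5 = 5 - 1*(-1) = 5 + 1 = 6)
K(g, A) = -10 (K(g, A) = -5 - 5 = -10)
t(N) = 960 - 80*N (t(N) = ((6 + 2)*(-10))*(N - 12) = (8*(-10))*(-12 + N) = -80*(-12 + N) = 960 - 80*N)
1/(t(-648) + m(560)) = 1/((960 - 80*(-648)) + 560) = 1/((960 + 51840) + 560) = 1/(52800 + 560) = 1/53360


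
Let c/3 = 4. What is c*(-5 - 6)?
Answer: -132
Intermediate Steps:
c = 12 (c = 3*4 = 12)
c*(-5 - 6) = 12*(-5 - 6) = 12*(-11) = -132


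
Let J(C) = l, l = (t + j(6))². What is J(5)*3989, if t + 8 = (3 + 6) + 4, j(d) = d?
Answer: 482669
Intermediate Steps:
t = 5 (t = -8 + ((3 + 6) + 4) = -8 + (9 + 4) = -8 + 13 = 5)
l = 121 (l = (5 + 6)² = 11² = 121)
J(C) = 121
J(5)*3989 = 121*3989 = 482669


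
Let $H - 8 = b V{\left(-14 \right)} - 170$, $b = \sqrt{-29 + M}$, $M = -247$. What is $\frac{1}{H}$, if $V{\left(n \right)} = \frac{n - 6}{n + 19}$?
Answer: $\frac{i}{2 \left(- 81 i + 4 \sqrt{69}\right)} \approx -0.0052838 + 0.0021674 i$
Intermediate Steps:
$b = 2 i \sqrt{69}$ ($b = \sqrt{-29 - 247} = \sqrt{-276} = 2 i \sqrt{69} \approx 16.613 i$)
$V{\left(n \right)} = \frac{-6 + n}{19 + n}$
$H = -162 - 8 i \sqrt{69}$ ($H = 8 - \left(170 - 2 i \sqrt{69} \frac{-6 - 14}{19 - 14}\right) = 8 - \left(170 - 2 i \sqrt{69} \cdot \frac{1}{5} \left(-20\right)\right) = 8 - \left(170 - 2 i \sqrt{69} \left(-4\right)\right) = 8 - \left(170 + 8 i \sqrt{69}\right) = -162 - 8 i \sqrt{69} \approx -162.0 - 66.453 i$)
$\frac{1}{H} = \frac{1}{-162 - 8 i \sqrt{69}}$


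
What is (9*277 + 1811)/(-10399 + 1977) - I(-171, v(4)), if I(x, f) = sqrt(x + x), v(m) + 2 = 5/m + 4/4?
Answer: -2152/4211 - 3*I*sqrt(38) ≈ -0.51104 - 18.493*I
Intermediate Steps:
v(m) = -1 + 5/m (v(m) = -2 + (5/m + 4/4) = -2 + (5/m + 4*(1/4)) = -2 + (5/m + 1) = -2 + (1 + 5/m) = -1 + 5/m)
I(x, f) = sqrt(2)*sqrt(x) (I(x, f) = sqrt(2*x) = sqrt(2)*sqrt(x))
(9*277 + 1811)/(-10399 + 1977) - I(-171, v(4)) = (9*277 + 1811)/(-10399 + 1977) - sqrt(2)*sqrt(-171) = (2493 + 1811)/(-8422) - sqrt(2)*3*I*sqrt(19) = 4304*(-1/8422) - 3*I*sqrt(38) = -2152/4211 - 3*I*sqrt(38)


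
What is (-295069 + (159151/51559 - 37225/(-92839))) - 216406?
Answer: -2448253527658011/4786686001 ≈ -5.1147e+5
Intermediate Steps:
(-295069 + (159151/51559 - 37225/(-92839))) - 216406 = (-295069 + (159151*(1/51559) - 37225*(-1/92839))) - 216406 = (-295069 + (159151/51559 + 37225/92839)) - 216406 = (-295069 + 16694703464/4786686001) - 216406 = -1412385956925605/4786686001 - 216406 = -2448253527658011/4786686001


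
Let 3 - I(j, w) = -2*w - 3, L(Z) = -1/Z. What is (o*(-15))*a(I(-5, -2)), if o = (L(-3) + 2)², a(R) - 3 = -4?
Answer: 245/3 ≈ 81.667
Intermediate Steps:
I(j, w) = 6 + 2*w (I(j, w) = 3 - (-2*w - 3) = 3 - (-3 - 2*w) = 3 + (3 + 2*w) = 6 + 2*w)
a(R) = -1 (a(R) = 3 - 4 = -1)
o = 49/9 (o = (-1/(-3) + 2)² = (-1*(-⅓) + 2)² = (⅓ + 2)² = (7/3)² = 49/9 ≈ 5.4444)
(o*(-15))*a(I(-5, -2)) = ((49/9)*(-15))*(-1) = -245/3*(-1) = 245/3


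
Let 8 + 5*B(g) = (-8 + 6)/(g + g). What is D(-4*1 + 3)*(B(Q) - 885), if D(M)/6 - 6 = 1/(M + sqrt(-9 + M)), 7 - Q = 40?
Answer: -3803488/121 + 292576*I*sqrt(10)/605 ≈ -31434.0 + 1529.3*I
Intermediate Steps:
Q = -33 (Q = 7 - 1*40 = 7 - 40 = -33)
D(M) = 36 + 6/(M + sqrt(-9 + M))
B(g) = -8/5 - 1/(5*g) (B(g) = -8/5 + ((-8 + 6)/(g + g))/5 = -8/5 + (-2*1/(2*g))/5 = -8/5 + (-1/g)/5 = -8/5 - 1/(5*g))
D(-4*1 + 3)*(B(Q) - 885) = (6*(1 + 6*(-4*1 + 3) + 6*sqrt(-9 + (-4*1 + 3)))/((-4*1 + 3) + sqrt(-9 + (-4*1 + 3))))*((1/5)*(-1 - 8*(-33))/(-33) - 885) = (6*(1 + 6*(-4 + 3) + 6*sqrt(-9 + (-4 + 3)))/((-4 + 3) + sqrt(-9 + (-4 + 3))))*((1/5)*(-1/33)*(-1 + 264) - 885) = (6*(1 + 6*(-1) + 6*sqrt(-9 - 1))/(-1 + sqrt(-9 - 1)))*((1/5)*(-1/33)*263 - 885) = (6*(1 - 6 + 6*sqrt(-10))/(-1 + sqrt(-10)))*(-263/165 - 885) = (6*(1 - 6 + 6*(I*sqrt(10)))/(-1 + I*sqrt(10)))*(-146288/165) = (6*(1 - 6 + 6*I*sqrt(10))/(-1 + I*sqrt(10)))*(-146288/165) = (6*(-5 + 6*I*sqrt(10))/(-1 + I*sqrt(10)))*(-146288/165) = -292576*(-5 + 6*I*sqrt(10))/(55*(-1 + I*sqrt(10)))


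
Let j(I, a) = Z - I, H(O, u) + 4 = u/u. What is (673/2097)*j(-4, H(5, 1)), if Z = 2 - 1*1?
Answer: 3365/2097 ≈ 1.6047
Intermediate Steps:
H(O, u) = -3 (H(O, u) = -4 + u/u = -4 + 1 = -3)
Z = 1 (Z = 2 - 1 = 1)
j(I, a) = 1 - I
(673/2097)*j(-4, H(5, 1)) = (673/2097)*(1 - 1*(-4)) = (673*(1/2097))*(1 + 4) = (673/2097)*5 = 3365/2097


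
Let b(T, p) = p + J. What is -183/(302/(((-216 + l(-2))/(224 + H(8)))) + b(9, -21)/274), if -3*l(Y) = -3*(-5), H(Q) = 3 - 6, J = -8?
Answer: 822/1357 ≈ 0.60575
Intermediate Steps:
H(Q) = -3
l(Y) = -5 (l(Y) = -(-1)*(-5) = -⅓*15 = -5)
b(T, p) = -8 + p (b(T, p) = p - 8 = -8 + p)
-183/(302/(((-216 + l(-2))/(224 + H(8)))) + b(9, -21)/274) = -183/(302/(((-216 - 5)/(224 - 3))) + (-8 - 21)/274) = -183/(302/((-221/221)) - 29*1/274) = -183/(302/((-221*1/221)) - 29/274) = -183/(302/(-1) - 29/274) = -183/(302*(-1) - 29/274) = -183/(-302 - 29/274) = -183/(-82777/274) = -183*(-274/82777) = 822/1357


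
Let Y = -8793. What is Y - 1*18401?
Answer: -27194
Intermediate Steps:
Y - 1*18401 = -8793 - 1*18401 = -8793 - 18401 = -27194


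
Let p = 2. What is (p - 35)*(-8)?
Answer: 264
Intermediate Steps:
(p - 35)*(-8) = (2 - 35)*(-8) = -33*(-8) = 264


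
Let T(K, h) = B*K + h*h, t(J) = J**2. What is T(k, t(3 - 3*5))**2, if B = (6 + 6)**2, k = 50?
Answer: 780420096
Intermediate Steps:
B = 144 (B = 12**2 = 144)
T(K, h) = h**2 + 144*K (T(K, h) = 144*K + h*h = 144*K + h**2 = h**2 + 144*K)
T(k, t(3 - 3*5))**2 = (((3 - 3*5)**2)**2 + 144*50)**2 = (((3 - 15)**2)**2 + 7200)**2 = (((-12)**2)**2 + 7200)**2 = (144**2 + 7200)**2 = (20736 + 7200)**2 = 27936**2 = 780420096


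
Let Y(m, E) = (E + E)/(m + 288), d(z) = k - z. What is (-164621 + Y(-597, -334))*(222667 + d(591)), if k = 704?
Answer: -3777399831460/103 ≈ -3.6674e+10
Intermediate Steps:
d(z) = 704 - z
Y(m, E) = 2*E/(288 + m) (Y(m, E) = (2*E)/(288 + m) = 2*E/(288 + m))
(-164621 + Y(-597, -334))*(222667 + d(591)) = (-164621 + 2*(-334)/(288 - 597))*(222667 + (704 - 1*591)) = (-164621 + 2*(-334)/(-309))*(222667 + (704 - 591)) = (-164621 + 2*(-334)*(-1/309))*(222667 + 113) = (-164621 + 668/309)*222780 = -50867221/309*222780 = -3777399831460/103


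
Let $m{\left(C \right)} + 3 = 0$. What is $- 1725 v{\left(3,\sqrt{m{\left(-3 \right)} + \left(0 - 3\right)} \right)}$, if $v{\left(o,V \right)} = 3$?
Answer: $-5175$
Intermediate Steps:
$m{\left(C \right)} = -3$ ($m{\left(C \right)} = -3 + 0 = -3$)
$- 1725 v{\left(3,\sqrt{m{\left(-3 \right)} + \left(0 - 3\right)} \right)} = \left(-1725\right) 3 = -5175$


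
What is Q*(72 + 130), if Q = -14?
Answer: -2828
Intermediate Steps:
Q*(72 + 130) = -14*(72 + 130) = -14*202 = -2828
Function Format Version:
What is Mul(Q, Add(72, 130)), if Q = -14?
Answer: -2828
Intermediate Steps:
Mul(Q, Add(72, 130)) = Mul(-14, Add(72, 130)) = Mul(-14, 202) = -2828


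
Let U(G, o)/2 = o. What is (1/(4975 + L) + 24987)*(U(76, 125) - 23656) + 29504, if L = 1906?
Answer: -4024120419464/6881 ≈ -5.8482e+8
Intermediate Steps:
U(G, o) = 2*o
(1/(4975 + L) + 24987)*(U(76, 125) - 23656) + 29504 = (1/(4975 + 1906) + 24987)*(2*125 - 23656) + 29504 = (1/6881 + 24987)*(250 - 23656) + 29504 = (1/6881 + 24987)*(-23406) + 29504 = (171935548/6881)*(-23406) + 29504 = -4024323436488/6881 + 29504 = -4024120419464/6881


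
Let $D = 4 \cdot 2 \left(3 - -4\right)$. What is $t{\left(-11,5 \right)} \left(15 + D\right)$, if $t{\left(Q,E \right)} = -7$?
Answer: $-497$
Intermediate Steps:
$D = 56$ ($D = 8 \left(3 + 4\right) = 8 \cdot 7 = 56$)
$t{\left(-11,5 \right)} \left(15 + D\right) = - 7 \left(15 + 56\right) = \left(-7\right) 71 = -497$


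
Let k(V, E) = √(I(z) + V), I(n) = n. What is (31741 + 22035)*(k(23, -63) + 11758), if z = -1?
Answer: 632298208 + 53776*√22 ≈ 6.3255e+8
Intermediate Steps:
k(V, E) = √(-1 + V)
(31741 + 22035)*(k(23, -63) + 11758) = (31741 + 22035)*(√(-1 + 23) + 11758) = 53776*(√22 + 11758) = 53776*(11758 + √22) = 632298208 + 53776*√22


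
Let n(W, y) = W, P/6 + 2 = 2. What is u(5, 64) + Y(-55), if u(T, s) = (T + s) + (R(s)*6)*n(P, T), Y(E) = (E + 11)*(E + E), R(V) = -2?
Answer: 4909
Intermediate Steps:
P = 0 (P = -12 + 6*2 = -12 + 12 = 0)
Y(E) = 2*E*(11 + E) (Y(E) = (11 + E)*(2*E) = 2*E*(11 + E))
u(T, s) = T + s (u(T, s) = (T + s) - 2*6*0 = (T + s) - 12*0 = (T + s) + 0 = T + s)
u(5, 64) + Y(-55) = (5 + 64) + 2*(-55)*(11 - 55) = 69 + 2*(-55)*(-44) = 69 + 4840 = 4909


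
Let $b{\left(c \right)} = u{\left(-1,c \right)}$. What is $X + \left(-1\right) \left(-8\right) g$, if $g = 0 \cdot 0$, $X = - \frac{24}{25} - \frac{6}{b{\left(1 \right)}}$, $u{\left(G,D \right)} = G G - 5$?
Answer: $\frac{27}{50} \approx 0.54$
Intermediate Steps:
$u{\left(G,D \right)} = -5 + G^{2}$ ($u{\left(G,D \right)} = G^{2} - 5 = -5 + G^{2}$)
$b{\left(c \right)} = -4$ ($b{\left(c \right)} = -5 + \left(-1\right)^{2} = -5 + 1 = -4$)
$X = \frac{27}{50}$ ($X = - \frac{24}{25} - \frac{6}{-4} = \left(-24\right) \frac{1}{25} - - \frac{3}{2} = - \frac{24}{25} + \frac{3}{2} = \frac{27}{50} \approx 0.54$)
$g = 0$
$X + \left(-1\right) \left(-8\right) g = \frac{27}{50} + \left(-1\right) \left(-8\right) 0 = \frac{27}{50} + 8 \cdot 0 = \frac{27}{50} + 0 = \frac{27}{50}$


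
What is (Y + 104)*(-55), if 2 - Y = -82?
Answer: -10340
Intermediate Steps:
Y = 84 (Y = 2 - 1*(-82) = 2 + 82 = 84)
(Y + 104)*(-55) = (84 + 104)*(-55) = 188*(-55) = -10340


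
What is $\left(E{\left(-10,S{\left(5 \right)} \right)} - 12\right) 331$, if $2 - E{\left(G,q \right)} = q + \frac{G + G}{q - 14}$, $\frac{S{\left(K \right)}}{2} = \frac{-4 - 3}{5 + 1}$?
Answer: $- \frac{432617}{147} \approx -2943.0$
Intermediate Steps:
$S{\left(K \right)} = - \frac{7}{3}$ ($S{\left(K \right)} = 2 \frac{-4 - 3}{5 + 1} = 2 \left(- \frac{7}{6}\right) = - \frac{7}{3}$)
$E{\left(G,q \right)} = 2 - q - \frac{2 G}{-14 + q}$ ($E{\left(G,q \right)} = 2 - \left(q + \frac{G + G}{q - 14}\right) = 2 - \left(q + \frac{2 G}{-14 + q}\right) = 2 - q - \frac{2 G}{-14 + q}$)
$\left(E{\left(-10,S{\left(5 \right)} \right)} - 12\right) 331 = \left(\frac{-28 - \left(- \frac{7}{3}\right)^{2} - -20 + 16 \left(- \frac{7}{3}\right)}{-14 - \frac{7}{3}} - 12\right) 331 = \left(\frac{-28 - \frac{49}{9} + 20 - \frac{112}{3}}{- \frac{49}{3}} - 12\right) 331 = \left(- \frac{3 \left(-28 - \frac{49}{9} + 20 - \frac{112}{3}\right)}{49} - 12\right) 331 = \left(\left(- \frac{3}{49}\right) \left(- \frac{457}{9}\right) - 12\right) 331 = \left(\frac{457}{147} - 12\right) 331 = \left(- \frac{1307}{147}\right) 331 = - \frac{432617}{147}$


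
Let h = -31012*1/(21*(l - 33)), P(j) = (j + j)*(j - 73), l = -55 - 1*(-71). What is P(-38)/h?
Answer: 752913/7753 ≈ 97.112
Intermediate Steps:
l = 16 (l = -55 + 71 = 16)
P(j) = 2*j*(-73 + j) (P(j) = (2*j)*(-73 + j) = 2*j*(-73 + j))
h = 31012/357 (h = -31012*1/(21*(16 - 33)) = -31012/(21*(-17)) = -31012/(-357) = -31012*(-1/357) = 31012/357 ≈ 86.868)
P(-38)/h = (2*(-38)*(-73 - 38))/(31012/357) = (2*(-38)*(-111))*(357/31012) = 8436*(357/31012) = 752913/7753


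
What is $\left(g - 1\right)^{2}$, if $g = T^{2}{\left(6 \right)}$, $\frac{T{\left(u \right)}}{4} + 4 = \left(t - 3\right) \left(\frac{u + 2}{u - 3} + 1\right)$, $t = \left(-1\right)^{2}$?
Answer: $\frac{341769169}{81} \approx 4.2194 \cdot 10^{6}$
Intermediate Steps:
$t = 1$
$T{\left(u \right)} = -24 - \frac{8 \left(2 + u\right)}{-3 + u}$ ($T{\left(u \right)} = -16 + 4 \left(1 - 3\right) \left(\frac{u + 2}{u - 3} + 1\right) = -16 + 4 \left(- 2 \left(\frac{2 + u}{-3 + u} + 1\right)\right) = -16 + 4 \left(- 2 \left(1 + \frac{2 + u}{-3 + u}\right)\right) = -16 + 4 \left(-2 - \frac{2 \left(2 + u\right)}{-3 + u}\right) = -16 - \left(8 + \frac{8 \left(2 + u\right)}{-3 + u}\right) = -24 - \frac{8 \left(2 + u\right)}{-3 + u}$)
$g = \frac{18496}{9}$ ($g = \left(\frac{8 \left(7 - 24\right)}{-3 + 6}\right)^{2} = \left(\frac{8 \left(7 - 24\right)}{3}\right)^{2} = \left(8 \cdot \frac{1}{3} \left(-17\right)\right)^{2} = \left(- \frac{136}{3}\right)^{2} = \frac{18496}{9} \approx 2055.1$)
$\left(g - 1\right)^{2} = \left(\frac{18496}{9} - 1\right)^{2} = \left(\frac{18487}{9}\right)^{2} = \frac{341769169}{81}$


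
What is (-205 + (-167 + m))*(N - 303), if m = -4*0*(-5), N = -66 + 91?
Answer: 103416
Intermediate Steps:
N = 25
m = 0 (m = 0*(-5) = 0)
(-205 + (-167 + m))*(N - 303) = (-205 + (-167 + 0))*(25 - 303) = (-205 - 167)*(-278) = -372*(-278) = 103416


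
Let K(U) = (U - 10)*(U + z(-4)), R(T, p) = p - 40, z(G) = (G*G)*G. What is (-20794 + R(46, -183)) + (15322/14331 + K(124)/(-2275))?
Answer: -137056188583/6520605 ≈ -21019.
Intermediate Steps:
z(G) = G³ (z(G) = G²*G = G³)
R(T, p) = -40 + p
K(U) = (-64 + U)*(-10 + U) (K(U) = (U - 10)*(U + (-4)³) = (-10 + U)*(U - 64) = (-10 + U)*(-64 + U) = (-64 + U)*(-10 + U))
(-20794 + R(46, -183)) + (15322/14331 + K(124)/(-2275)) = (-20794 + (-40 - 183)) + (15322/14331 + (640 + 124² - 74*124)/(-2275)) = (-20794 - 223) + (15322*(1/14331) + (640 + 15376 - 9176)*(-1/2275)) = -21017 + (15322/14331 + 6840*(-1/2275)) = -21017 + (15322/14331 - 1368/455) = -21017 - 12633298/6520605 = -137056188583/6520605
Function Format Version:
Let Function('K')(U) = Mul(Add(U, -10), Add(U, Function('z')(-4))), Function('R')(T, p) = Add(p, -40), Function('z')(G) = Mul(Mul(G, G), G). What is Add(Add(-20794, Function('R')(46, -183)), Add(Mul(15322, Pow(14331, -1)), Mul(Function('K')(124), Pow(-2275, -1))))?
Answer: Rational(-137056188583, 6520605) ≈ -21019.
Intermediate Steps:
Function('z')(G) = Pow(G, 3) (Function('z')(G) = Mul(Pow(G, 2), G) = Pow(G, 3))
Function('R')(T, p) = Add(-40, p)
Function('K')(U) = Mul(Add(-64, U), Add(-10, U)) (Function('K')(U) = Mul(Add(U, -10), Add(U, Pow(-4, 3))) = Mul(Add(-10, U), Add(U, -64)) = Mul(Add(-10, U), Add(-64, U)) = Mul(Add(-64, U), Add(-10, U)))
Add(Add(-20794, Function('R')(46, -183)), Add(Mul(15322, Pow(14331, -1)), Mul(Function('K')(124), Pow(-2275, -1)))) = Add(Add(-20794, Add(-40, -183)), Add(Mul(15322, Pow(14331, -1)), Mul(Add(640, Pow(124, 2), Mul(-74, 124)), Pow(-2275, -1)))) = Add(Add(-20794, -223), Add(Mul(15322, Rational(1, 14331)), Mul(Add(640, 15376, -9176), Rational(-1, 2275)))) = Add(-21017, Add(Rational(15322, 14331), Mul(6840, Rational(-1, 2275)))) = Add(-21017, Add(Rational(15322, 14331), Rational(-1368, 455))) = Add(-21017, Rational(-12633298, 6520605)) = Rational(-137056188583, 6520605)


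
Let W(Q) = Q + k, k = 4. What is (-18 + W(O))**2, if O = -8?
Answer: 484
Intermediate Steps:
W(Q) = 4 + Q (W(Q) = Q + 4 = 4 + Q)
(-18 + W(O))**2 = (-18 + (4 - 8))**2 = (-18 - 4)**2 = (-22)**2 = 484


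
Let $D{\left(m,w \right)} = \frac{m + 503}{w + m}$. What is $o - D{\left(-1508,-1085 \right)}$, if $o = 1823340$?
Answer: $\frac{4727919615}{2593} \approx 1.8233 \cdot 10^{6}$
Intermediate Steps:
$D{\left(m,w \right)} = \frac{503 + m}{m + w}$
$o - D{\left(-1508,-1085 \right)} = 1823340 - \frac{503 - 1508}{-1508 - 1085} = 1823340 - \frac{1}{-2593} \left(-1005\right) = 1823340 - \left(- \frac{1}{2593}\right) \left(-1005\right) = 1823340 - \frac{1005}{2593} = \frac{4727919615}{2593}$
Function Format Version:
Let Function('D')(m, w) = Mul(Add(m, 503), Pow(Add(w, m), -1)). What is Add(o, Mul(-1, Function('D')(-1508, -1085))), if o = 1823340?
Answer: Rational(4727919615, 2593) ≈ 1.8233e+6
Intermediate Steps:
Function('D')(m, w) = Mul(Pow(Add(m, w), -1), Add(503, m)) (Function('D')(m, w) = Mul(Add(503, m), Pow(Add(m, w), -1)) = Mul(Pow(Add(m, w), -1), Add(503, m)))
Add(o, Mul(-1, Function('D')(-1508, -1085))) = Add(1823340, Mul(-1, Mul(Pow(Add(-1508, -1085), -1), Add(503, -1508)))) = Add(1823340, Mul(-1, Mul(Pow(-2593, -1), -1005))) = Add(1823340, Mul(-1, Mul(Rational(-1, 2593), -1005))) = Add(1823340, Mul(-1, Rational(1005, 2593))) = Add(1823340, Rational(-1005, 2593)) = Rational(4727919615, 2593)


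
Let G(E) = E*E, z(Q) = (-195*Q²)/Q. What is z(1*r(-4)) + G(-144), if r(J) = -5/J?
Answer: 81969/4 ≈ 20492.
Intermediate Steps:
z(Q) = -195*Q
G(E) = E²
z(1*r(-4)) + G(-144) = -195*(-5/(-4)) + (-144)² = -195*(-5*(-¼)) + 20736 = -195*5/4 + 20736 = -975/4 + 20736 = 81969/4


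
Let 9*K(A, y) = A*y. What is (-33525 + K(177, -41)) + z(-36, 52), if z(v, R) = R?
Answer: -102838/3 ≈ -34279.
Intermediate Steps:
K(A, y) = A*y/9 (K(A, y) = (A*y)/9 = A*y/9)
(-33525 + K(177, -41)) + z(-36, 52) = (-33525 + (1/9)*177*(-41)) + 52 = (-33525 - 2419/3) + 52 = -102994/3 + 52 = -102838/3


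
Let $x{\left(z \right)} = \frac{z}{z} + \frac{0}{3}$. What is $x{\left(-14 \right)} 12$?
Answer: $12$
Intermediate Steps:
$x{\left(z \right)} = 1$ ($x{\left(z \right)} = 1 + 0 \cdot \frac{1}{3} = 1 + 0 = 1$)
$x{\left(-14 \right)} 12 = 1 \cdot 12 = 12$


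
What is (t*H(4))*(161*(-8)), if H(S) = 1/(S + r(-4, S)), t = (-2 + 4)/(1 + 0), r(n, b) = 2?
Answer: -1288/3 ≈ -429.33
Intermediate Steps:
t = 2 (t = 2/1 = 2*1 = 2)
H(S) = 1/(2 + S) (H(S) = 1/(S + 2) = 1/(2 + S))
(t*H(4))*(161*(-8)) = (2/(2 + 4))*(161*(-8)) = (2/6)*(-1288) = (2*(⅙))*(-1288) = (⅓)*(-1288) = -1288/3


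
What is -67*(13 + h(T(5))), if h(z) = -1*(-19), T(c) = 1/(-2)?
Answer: -2144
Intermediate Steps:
T(c) = -1/2
h(z) = 19
-67*(13 + h(T(5))) = -67*(13 + 19) = -67*32 = -2144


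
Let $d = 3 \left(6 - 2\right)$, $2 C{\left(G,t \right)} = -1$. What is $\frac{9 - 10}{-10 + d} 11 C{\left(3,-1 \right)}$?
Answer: $\frac{11}{4} \approx 2.75$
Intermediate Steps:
$C{\left(G,t \right)} = - \frac{1}{2}$ ($C{\left(G,t \right)} = \frac{1}{2} \left(-1\right) = - \frac{1}{2}$)
$d = 12$ ($d = 3 \left(6 - 2\right) = 3 \cdot 4 = 12$)
$\frac{9 - 10}{-10 + d} 11 C{\left(3,-1 \right)} = \frac{9 - 10}{-10 + 12} \cdot 11 \left(- \frac{1}{2}\right) = - \frac{1}{2} \cdot 11 \left(- \frac{1}{2}\right) = \left(-1\right) \frac{1}{2} \cdot 11 \left(- \frac{1}{2}\right) = \left(- \frac{1}{2}\right) 11 \left(- \frac{1}{2}\right) = \left(- \frac{11}{2}\right) \left(- \frac{1}{2}\right) = \frac{11}{4}$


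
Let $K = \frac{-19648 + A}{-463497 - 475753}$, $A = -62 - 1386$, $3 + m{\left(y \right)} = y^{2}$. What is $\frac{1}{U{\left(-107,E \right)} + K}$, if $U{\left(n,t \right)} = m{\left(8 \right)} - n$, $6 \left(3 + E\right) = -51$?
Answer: $\frac{469625}{78907548} \approx 0.0059516$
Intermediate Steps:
$E = - \frac{23}{2}$ ($E = -3 + \frac{1}{6} \left(-51\right) = -3 - \frac{17}{2} = - \frac{23}{2} \approx -11.5$)
$m{\left(y \right)} = -3 + y^{2}$
$A = -1448$ ($A = -62 - 1386 = -1448$)
$U{\left(n,t \right)} = 61 - n$ ($U{\left(n,t \right)} = \left(-3 + 8^{2}\right) - n = \left(-3 + 64\right) - n = 61 - n$)
$K = \frac{10548}{469625}$ ($K = \frac{-19648 - 1448}{-463497 - 475753} = - \frac{21096}{-939250} = \left(-21096\right) \left(- \frac{1}{939250}\right) = \frac{10548}{469625} \approx 0.02246$)
$\frac{1}{U{\left(-107,E \right)} + K} = \frac{1}{\left(61 - -107\right) + \frac{10548}{469625}} = \frac{1}{\left(61 + 107\right) + \frac{10548}{469625}} = \frac{1}{168 + \frac{10548}{469625}} = \frac{1}{\frac{78907548}{469625}} = \frac{469625}{78907548}$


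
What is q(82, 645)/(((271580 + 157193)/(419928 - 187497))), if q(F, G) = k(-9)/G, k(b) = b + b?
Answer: -1394586/92186195 ≈ -0.015128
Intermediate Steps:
k(b) = 2*b
q(F, G) = -18/G (q(F, G) = (2*(-9))/G = -18/G)
q(82, 645)/(((271580 + 157193)/(419928 - 187497))) = (-18/645)/(((271580 + 157193)/(419928 - 187497))) = (-18*1/645)/((428773/232431)) = -6/(215*(428773*(1/232431))) = -6/(215*428773/232431) = -6/215*232431/428773 = -1394586/92186195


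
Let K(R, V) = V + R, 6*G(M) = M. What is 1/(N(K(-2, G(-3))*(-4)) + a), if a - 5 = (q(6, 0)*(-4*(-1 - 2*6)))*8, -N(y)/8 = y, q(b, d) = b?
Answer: 1/2421 ≈ 0.00041305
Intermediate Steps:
G(M) = M/6
K(R, V) = R + V
N(y) = -8*y
a = 2501 (a = 5 + (6*(-4*(-1 - 2*6)))*8 = 5 + (6*(-4*(-1 - 12)))*8 = 5 + (6*(-4*(-13)))*8 = 5 + (6*52)*8 = 5 + 312*8 = 5 + 2496 = 2501)
1/(N(K(-2, G(-3))*(-4)) + a) = 1/(-8*(-2 + (1/6)*(-3))*(-4) + 2501) = 1/(-8*(-2 - 1/2)*(-4) + 2501) = 1/(-(-20)*(-4) + 2501) = 1/(-8*10 + 2501) = 1/(-80 + 2501) = 1/2421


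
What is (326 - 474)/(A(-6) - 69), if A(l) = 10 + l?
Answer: 148/65 ≈ 2.2769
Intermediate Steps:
(326 - 474)/(A(-6) - 69) = (326 - 474)/((10 - 6) - 69) = -148/(4 - 69) = -148/(-65) = -148*(-1/65) = 148/65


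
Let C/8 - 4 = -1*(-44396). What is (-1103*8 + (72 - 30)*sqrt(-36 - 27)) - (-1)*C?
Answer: 346376 + 126*I*sqrt(7) ≈ 3.4638e+5 + 333.36*I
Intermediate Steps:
C = 355200 (C = 32 + 8*(-1*(-44396)) = 32 + 8*44396 = 32 + 355168 = 355200)
(-1103*8 + (72 - 30)*sqrt(-36 - 27)) - (-1)*C = (-1103*8 + (72 - 30)*sqrt(-36 - 27)) - (-1)*355200 = (-8824 + 42*sqrt(-63)) - 1*(-355200) = (-8824 + 42*(3*I*sqrt(7))) + 355200 = (-8824 + 126*I*sqrt(7)) + 355200 = 346376 + 126*I*sqrt(7)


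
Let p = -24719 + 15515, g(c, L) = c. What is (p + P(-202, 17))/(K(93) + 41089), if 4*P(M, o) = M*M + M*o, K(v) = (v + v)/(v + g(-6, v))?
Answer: 8033/2383286 ≈ 0.0033706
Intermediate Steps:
p = -9204
K(v) = 2*v/(-6 + v) (K(v) = (v + v)/(v - 6) = (2*v)/(-6 + v) = 2*v/(-6 + v))
P(M, o) = M²/4 + M*o/4 (P(M, o) = (M*M + M*o)/4 = (M² + M*o)/4 = M²/4 + M*o/4)
(p + P(-202, 17))/(K(93) + 41089) = (-9204 + (¼)*(-202)*(-202 + 17))/(2*93/(-6 + 93) + 41089) = (-9204 + (¼)*(-202)*(-185))/(2*93/87 + 41089) = (-9204 + 18685/2)/(2*93*(1/87) + 41089) = 277/(2*(62/29 + 41089)) = 277/(2*(1191643/29)) = (277/2)*(29/1191643) = 8033/2383286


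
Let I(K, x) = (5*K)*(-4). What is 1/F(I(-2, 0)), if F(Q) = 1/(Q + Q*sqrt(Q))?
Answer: 40 + 80*sqrt(10) ≈ 292.98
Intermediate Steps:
I(K, x) = -20*K
F(Q) = 1/(Q + Q**(3/2))
1/F(I(-2, 0)) = 1/(1/(-20*(-2) + (-20*(-2))**(3/2))) = 1/(1/(40 + 40**(3/2))) = 1/(1/(40 + 80*sqrt(10))) = 40 + 80*sqrt(10)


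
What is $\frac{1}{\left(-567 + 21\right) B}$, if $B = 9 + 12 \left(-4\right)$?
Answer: $\frac{1}{21294} \approx 4.6962 \cdot 10^{-5}$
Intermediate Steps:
$B = -39$ ($B = 9 - 48 = -39$)
$\frac{1}{\left(-567 + 21\right) B} = \frac{1}{\left(-567 + 21\right) \left(-39\right)} = \frac{1}{-546} \left(- \frac{1}{39}\right) = \left(- \frac{1}{546}\right) \left(- \frac{1}{39}\right) = \frac{1}{21294}$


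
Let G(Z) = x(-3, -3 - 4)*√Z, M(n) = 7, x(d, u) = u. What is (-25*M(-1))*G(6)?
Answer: 1225*√6 ≈ 3000.6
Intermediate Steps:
G(Z) = -7*√Z (G(Z) = (-3 - 4)*√Z = -7*√Z)
(-25*M(-1))*G(6) = (-25*7)*(-7*√6) = -(-1225)*√6 = 1225*√6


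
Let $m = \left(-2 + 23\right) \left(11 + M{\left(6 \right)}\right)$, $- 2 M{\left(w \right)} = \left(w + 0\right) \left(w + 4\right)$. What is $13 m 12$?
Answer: $-62244$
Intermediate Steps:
$M{\left(w \right)} = - \frac{w \left(4 + w\right)}{2}$ ($M{\left(w \right)} = - \frac{\left(w + 0\right) \left(w + 4\right)}{2} = - \frac{w \left(4 + w\right)}{2}$)
$m = -399$ ($m = \left(-2 + 23\right) \left(11 - 3 \left(4 + 6\right)\right) = 21 \left(11 - 3 \cdot 10\right) = 21 \left(11 - 30\right) = 21 \left(-19\right) = -399$)
$13 m 12 = 13 \left(-399\right) 12 = \left(-5187\right) 12 = -62244$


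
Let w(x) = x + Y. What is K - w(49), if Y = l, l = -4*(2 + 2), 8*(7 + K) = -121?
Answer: -441/8 ≈ -55.125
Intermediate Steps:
K = -177/8 (K = -7 + (⅛)*(-121) = -7 - 121/8 = -177/8 ≈ -22.125)
l = -16 (l = -4*4 = -16)
Y = -16
w(x) = -16 + x (w(x) = x - 16 = -16 + x)
K - w(49) = -177/8 - (-16 + 49) = -177/8 - 1*33 = -177/8 - 33 = -441/8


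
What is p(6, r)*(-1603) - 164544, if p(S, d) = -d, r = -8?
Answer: -177368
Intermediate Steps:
p(6, r)*(-1603) - 164544 = -1*(-8)*(-1603) - 164544 = 8*(-1603) - 164544 = -12824 - 164544 = -177368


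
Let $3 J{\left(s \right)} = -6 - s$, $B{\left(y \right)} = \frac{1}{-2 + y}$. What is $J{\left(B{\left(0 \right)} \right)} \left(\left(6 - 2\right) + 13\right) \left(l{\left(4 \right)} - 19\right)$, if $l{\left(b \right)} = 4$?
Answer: $\frac{935}{2} \approx 467.5$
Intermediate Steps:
$J{\left(s \right)} = -2 - \frac{s}{3}$ ($J{\left(s \right)} = \frac{-6 - s}{3} = -2 - \frac{s}{3}$)
$J{\left(B{\left(0 \right)} \right)} \left(\left(6 - 2\right) + 13\right) \left(l{\left(4 \right)} - 19\right) = \left(-2 - \frac{1}{3 \left(-2 + 0\right)}\right) \left(\left(6 - 2\right) + 13\right) \left(4 - 19\right) = \left(-2 - \frac{1}{3 \left(-2\right)}\right) \left(4 + 13\right) \left(4 - 19\right) = \left(-2 - - \frac{1}{6}\right) 17 \left(-15\right) = \left(-2 + \frac{1}{6}\right) 17 \left(-15\right) = \left(- \frac{11}{6}\right) 17 \left(-15\right) = \left(- \frac{187}{6}\right) \left(-15\right) = \frac{935}{2}$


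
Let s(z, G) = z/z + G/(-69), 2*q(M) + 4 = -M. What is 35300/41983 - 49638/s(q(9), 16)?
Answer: -143790827726/2225099 ≈ -64622.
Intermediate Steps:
q(M) = -2 - M/2 (q(M) = -2 + (-M)/2 = -2 - M/2)
s(z, G) = 1 - G/69 (s(z, G) = 1 + G*(-1/69) = 1 - G/69)
35300/41983 - 49638/s(q(9), 16) = 35300/41983 - 49638/(1 - 1/69*16) = 35300*(1/41983) - 49638/(1 - 16/69) = 35300/41983 - 49638/53/69 = 35300/41983 - 49638*69/53 = 35300/41983 - 3425022/53 = -143790827726/2225099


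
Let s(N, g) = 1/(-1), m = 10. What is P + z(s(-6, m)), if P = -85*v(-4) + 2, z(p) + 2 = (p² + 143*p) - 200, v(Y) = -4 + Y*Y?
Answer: -1362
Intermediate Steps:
v(Y) = -4 + Y²
s(N, g) = -1
z(p) = -202 + p² + 143*p (z(p) = -2 + ((p² + 143*p) - 200) = -2 + (-200 + p² + 143*p) = -202 + p² + 143*p)
P = -1018 (P = -85*(-4 + (-4)²) + 2 = -85*(-4 + 16) + 2 = -85*12 + 2 = -1020 + 2 = -1018)
P + z(s(-6, m)) = -1018 + (-202 + (-1)² + 143*(-1)) = -1018 + (-202 + 1 - 143) = -1018 - 344 = -1362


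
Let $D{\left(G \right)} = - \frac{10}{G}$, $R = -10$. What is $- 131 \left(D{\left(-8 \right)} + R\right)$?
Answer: $\frac{4585}{4} \approx 1146.3$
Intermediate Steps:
$- 131 \left(D{\left(-8 \right)} + R\right) = - 131 \left(- \frac{10}{-8} - 10\right) = - 131 \left(\left(-10\right) \left(- \frac{1}{8}\right) - 10\right) = - 131 \left(\frac{5}{4} - 10\right) = \left(-131\right) \left(- \frac{35}{4}\right) = \frac{4585}{4}$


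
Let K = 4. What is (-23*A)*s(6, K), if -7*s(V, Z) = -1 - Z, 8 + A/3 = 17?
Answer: -3105/7 ≈ -443.57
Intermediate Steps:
A = 27 (A = -24 + 3*17 = -24 + 51 = 27)
s(V, Z) = ⅐ + Z/7 (s(V, Z) = -(-1 - Z)/7 = ⅐ + Z/7)
(-23*A)*s(6, K) = (-23*27)*(⅐ + (⅐)*4) = -621*(⅐ + 4/7) = -621*5/7 = -3105/7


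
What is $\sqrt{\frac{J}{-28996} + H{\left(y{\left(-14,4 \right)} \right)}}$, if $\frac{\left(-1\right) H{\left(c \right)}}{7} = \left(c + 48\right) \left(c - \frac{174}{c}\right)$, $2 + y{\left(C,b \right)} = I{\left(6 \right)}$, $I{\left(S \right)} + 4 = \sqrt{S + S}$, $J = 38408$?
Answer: $\frac{2 \sqrt{-249996770430 - 57916769878 \sqrt{3}}}{7249 \sqrt{3 - \sqrt{3}}} \approx 145.02 i$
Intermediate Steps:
$I{\left(S \right)} = -4 + \sqrt{2} \sqrt{S}$ ($I{\left(S \right)} = -4 + \sqrt{S + S} = -4 + \sqrt{2 S} = -4 + \sqrt{2} \sqrt{S}$)
$y{\left(C,b \right)} = -6 + 2 \sqrt{3}$ ($y{\left(C,b \right)} = -2 - \left(4 - \sqrt{2} \sqrt{6}\right) = -2 - \left(4 - 2 \sqrt{3}\right) = -6 + 2 \sqrt{3}$)
$H{\left(c \right)} = - 7 \left(48 + c\right) \left(c - \frac{174}{c}\right)$ ($H{\left(c \right)} = - 7 \left(c + 48\right) \left(c - \frac{174}{c}\right) = - 7 \left(48 + c\right) \left(c - \frac{174}{c}\right)$)
$\sqrt{\frac{J}{-28996} + H{\left(y{\left(-14,4 \right)} \right)}} = \sqrt{\frac{38408}{-28996} + \left(1218 - 336 \left(-6 + 2 \sqrt{3}\right) - 7 \left(-6 + 2 \sqrt{3}\right)^{2} + \frac{58464}{-6 + 2 \sqrt{3}}\right)} = \sqrt{38408 \left(- \frac{1}{28996}\right) + \left(1218 + \left(2016 - 672 \sqrt{3}\right) - 7 \left(-6 + 2 \sqrt{3}\right)^{2} + \frac{58464}{-6 + 2 \sqrt{3}}\right)} = \sqrt{- \frac{9602}{7249} + \left(3234 - 672 \sqrt{3} - 7 \left(-6 + 2 \sqrt{3}\right)^{2} + \frac{58464}{-6 + 2 \sqrt{3}}\right)} = \sqrt{\frac{23433664}{7249} - 672 \sqrt{3} - 7 \left(-6 + 2 \sqrt{3}\right)^{2} + \frac{58464}{-6 + 2 \sqrt{3}}}$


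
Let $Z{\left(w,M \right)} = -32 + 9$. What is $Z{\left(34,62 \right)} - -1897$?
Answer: $1874$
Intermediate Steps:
$Z{\left(w,M \right)} = -23$
$Z{\left(34,62 \right)} - -1897 = -23 - -1897 = -23 + 1897 = 1874$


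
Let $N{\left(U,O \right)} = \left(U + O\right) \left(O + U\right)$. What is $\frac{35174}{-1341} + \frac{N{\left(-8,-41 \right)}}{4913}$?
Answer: $- \frac{169590121}{6588333} \approx -25.741$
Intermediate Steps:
$N{\left(U,O \right)} = \left(O + U\right)^{2}$ ($N{\left(U,O \right)} = \left(O + U\right) \left(O + U\right) = \left(O + U\right)^{2}$)
$\frac{35174}{-1341} + \frac{N{\left(-8,-41 \right)}}{4913} = \frac{35174}{-1341} + \frac{\left(-41 - 8\right)^{2}}{4913} = 35174 \left(- \frac{1}{1341}\right) + \left(-49\right)^{2} \cdot \frac{1}{4913} = - \frac{35174}{1341} + 2401 \cdot \frac{1}{4913} = - \frac{35174}{1341} + \frac{2401}{4913} = - \frac{169590121}{6588333}$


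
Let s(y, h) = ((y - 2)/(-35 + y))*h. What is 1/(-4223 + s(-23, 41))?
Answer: -58/243909 ≈ -0.00023779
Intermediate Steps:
s(y, h) = h*(-2 + y)/(-35 + y) (s(y, h) = ((-2 + y)/(-35 + y))*h = h*(-2 + y)/(-35 + y))
1/(-4223 + s(-23, 41)) = 1/(-4223 + 41*(-2 - 23)/(-35 - 23)) = 1/(-4223 + 41*(-25)/(-58)) = 1/(-4223 + 41*(-1/58)*(-25)) = 1/(-4223 + 1025/58) = 1/(-243909/58) = -58/243909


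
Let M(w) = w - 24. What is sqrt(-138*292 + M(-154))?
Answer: 7*I*sqrt(826) ≈ 201.18*I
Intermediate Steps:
M(w) = -24 + w
sqrt(-138*292 + M(-154)) = sqrt(-138*292 + (-24 - 154)) = sqrt(-40296 - 178) = sqrt(-40474) = 7*I*sqrt(826)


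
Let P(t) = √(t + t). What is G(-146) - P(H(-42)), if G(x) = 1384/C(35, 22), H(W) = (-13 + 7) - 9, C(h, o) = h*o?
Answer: 692/385 - I*√30 ≈ 1.7974 - 5.4772*I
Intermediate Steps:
H(W) = -15 (H(W) = -6 - 9 = -15)
G(x) = 692/385 (G(x) = 1384/((35*22)) = 1384/770 = 1384*(1/770) = 692/385)
P(t) = √2*√t (P(t) = √(2*t) = √2*√t)
G(-146) - P(H(-42)) = 692/385 - √2*√(-15) = 692/385 - √2*I*√15 = 692/385 - I*√30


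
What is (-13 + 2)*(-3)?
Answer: 33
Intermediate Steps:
(-13 + 2)*(-3) = -11*(-3) = 33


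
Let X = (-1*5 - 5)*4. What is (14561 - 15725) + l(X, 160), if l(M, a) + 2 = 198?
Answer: -968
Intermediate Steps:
X = -40 (X = (-5 - 5)*4 = -10*4 = -40)
l(M, a) = 196 (l(M, a) = -2 + 198 = 196)
(14561 - 15725) + l(X, 160) = (14561 - 15725) + 196 = -1164 + 196 = -968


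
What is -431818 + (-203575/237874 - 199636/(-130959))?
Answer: -13451861738584349/31151741166 ≈ -4.3182e+5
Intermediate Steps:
-431818 + (-203575/237874 - 199636/(-130959)) = -431818 + (-203575*1/237874 - 199636*(-1/130959)) = -431818 + (-203575/237874 + 199636/130959) = -431818 + 20828235439/31151741166 = -13451861738584349/31151741166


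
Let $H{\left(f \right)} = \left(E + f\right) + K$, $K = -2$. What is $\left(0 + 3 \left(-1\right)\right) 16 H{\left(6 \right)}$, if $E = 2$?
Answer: $-288$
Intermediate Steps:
$H{\left(f \right)} = f$ ($H{\left(f \right)} = \left(2 + f\right) - 2 = f$)
$\left(0 + 3 \left(-1\right)\right) 16 H{\left(6 \right)} = \left(0 + 3 \left(-1\right)\right) 16 \cdot 6 = \left(0 - 3\right) 16 \cdot 6 = \left(-3\right) 16 \cdot 6 = \left(-48\right) 6 = -288$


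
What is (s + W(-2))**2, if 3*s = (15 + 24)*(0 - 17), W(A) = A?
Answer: 49729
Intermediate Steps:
s = -221 (s = ((15 + 24)*(0 - 17))/3 = (39*(-17))/3 = (1/3)*(-663) = -221)
(s + W(-2))**2 = (-221 - 2)**2 = (-223)**2 = 49729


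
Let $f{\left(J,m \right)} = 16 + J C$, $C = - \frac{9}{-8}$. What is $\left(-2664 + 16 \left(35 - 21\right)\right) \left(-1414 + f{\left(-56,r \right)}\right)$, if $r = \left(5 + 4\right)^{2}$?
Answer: $3564840$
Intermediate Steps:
$C = \frac{9}{8}$ ($C = \left(-9\right) \left(- \frac{1}{8}\right) = \frac{9}{8} \approx 1.125$)
$r = 81$ ($r = 9^{2} = 81$)
$f{\left(J,m \right)} = 16 + \frac{9 J}{8}$ ($f{\left(J,m \right)} = 16 + J \frac{9}{8} = 16 + \frac{9 J}{8}$)
$\left(-2664 + 16 \left(35 - 21\right)\right) \left(-1414 + f{\left(-56,r \right)}\right) = \left(-2664 + 16 \left(35 - 21\right)\right) \left(-1414 + \left(16 + \frac{9}{8} \left(-56\right)\right)\right) = \left(-2664 + 16 \cdot 14\right) \left(-1414 + \left(16 - 63\right)\right) = \left(-2664 + 224\right) \left(-1414 - 47\right) = \left(-2440\right) \left(-1461\right) = 3564840$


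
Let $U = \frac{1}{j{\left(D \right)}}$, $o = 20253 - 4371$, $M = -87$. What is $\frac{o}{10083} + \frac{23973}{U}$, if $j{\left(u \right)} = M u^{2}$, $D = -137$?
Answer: $- \frac{131568306538165}{3361} \approx -3.9146 \cdot 10^{10}$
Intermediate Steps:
$o = 15882$
$j{\left(u \right)} = - 87 u^{2}$
$U = - \frac{1}{1632903}$ ($U = \frac{1}{\left(-87\right) \left(-137\right)^{2}} = \frac{1}{\left(-87\right) 18769} = \frac{1}{-1632903} = - \frac{1}{1632903} \approx -6.1241 \cdot 10^{-7}$)
$\frac{o}{10083} + \frac{23973}{U} = \frac{15882}{10083} + \frac{23973}{- \frac{1}{1632903}} = 15882 \cdot \frac{1}{10083} + 23973 \left(-1632903\right) = \frac{5294}{3361} - 39145583619 = - \frac{131568306538165}{3361}$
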